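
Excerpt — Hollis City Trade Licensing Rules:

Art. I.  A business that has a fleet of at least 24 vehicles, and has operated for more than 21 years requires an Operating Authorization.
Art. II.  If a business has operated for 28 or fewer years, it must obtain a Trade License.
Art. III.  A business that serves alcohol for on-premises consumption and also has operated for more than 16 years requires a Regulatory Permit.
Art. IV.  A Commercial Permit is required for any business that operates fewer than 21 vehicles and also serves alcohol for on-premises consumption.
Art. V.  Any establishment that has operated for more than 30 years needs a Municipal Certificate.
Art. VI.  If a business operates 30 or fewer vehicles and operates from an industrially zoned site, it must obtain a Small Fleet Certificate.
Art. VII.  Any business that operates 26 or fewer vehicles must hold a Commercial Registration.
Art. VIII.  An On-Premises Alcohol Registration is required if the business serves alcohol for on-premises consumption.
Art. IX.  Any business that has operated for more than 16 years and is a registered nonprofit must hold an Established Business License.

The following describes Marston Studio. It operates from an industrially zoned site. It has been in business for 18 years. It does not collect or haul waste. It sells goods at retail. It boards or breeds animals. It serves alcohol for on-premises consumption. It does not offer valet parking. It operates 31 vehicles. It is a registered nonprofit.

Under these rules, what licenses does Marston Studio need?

Established Business License, On-Premises Alcohol Registration, Regulatory Permit, Trade License

Art. I. vehicles 31 ≥ 24; years in business 18 ≤ 21 → Operating Authorization not required.
Art. II. years in business 18 ≤ 28 → Trade License required.
Art. III. serves alcohol for on-premises consumption; years in business 18 > 16 → Regulatory Permit required.
Art. IV. vehicles 31 ≥ 21; serves alcohol for on-premises consumption → Commercial Permit not required.
Art. V. years in business 18 ≤ 30 → Municipal Certificate not required.
Art. VI. vehicles 31 > 30; operates from an industrially zoned site → Small Fleet Certificate not required.
Art. VII. vehicles 31 > 26 → Commercial Registration not required.
Art. VIII. serves alcohol for on-premises consumption → On-Premises Alcohol Registration required.
Art. IX. years in business 18 > 16; is a registered nonprofit → Established Business License required.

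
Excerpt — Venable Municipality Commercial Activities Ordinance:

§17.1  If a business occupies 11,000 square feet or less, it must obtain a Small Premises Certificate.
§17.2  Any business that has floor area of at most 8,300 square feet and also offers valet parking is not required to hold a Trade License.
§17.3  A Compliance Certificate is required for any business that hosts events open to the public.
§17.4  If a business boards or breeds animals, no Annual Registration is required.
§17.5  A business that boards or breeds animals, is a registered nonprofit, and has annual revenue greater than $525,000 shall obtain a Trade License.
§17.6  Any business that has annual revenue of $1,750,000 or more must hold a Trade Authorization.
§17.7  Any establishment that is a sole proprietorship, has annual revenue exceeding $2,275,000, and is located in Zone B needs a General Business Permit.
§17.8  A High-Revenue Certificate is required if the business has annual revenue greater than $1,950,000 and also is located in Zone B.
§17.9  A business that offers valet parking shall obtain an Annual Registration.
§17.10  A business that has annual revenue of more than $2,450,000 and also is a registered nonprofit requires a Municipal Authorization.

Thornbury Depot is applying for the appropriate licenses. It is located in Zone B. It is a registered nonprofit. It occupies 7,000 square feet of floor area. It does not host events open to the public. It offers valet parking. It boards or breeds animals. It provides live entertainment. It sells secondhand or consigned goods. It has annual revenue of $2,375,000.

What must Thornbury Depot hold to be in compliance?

High-Revenue Certificate, Small Premises Certificate, Trade Authorization

§17.1 floor area 7,000 square feet ≤ 11,000 square feet → Small Premises Certificate required.
§17.2 floor area 7,000 square feet ≤ 8,300 square feet; offers valet parking → exempt from Trade License.
§17.3 does not host events open to the public → Compliance Certificate not required.
§17.4 boards or breeds animals → exempt from Annual Registration.
§17.5 boards or breeds animals; is a registered nonprofit; revenue $2,375,000 > $525,000 → Trade License required.
§17.6 revenue $2,375,000 ≥ $1,750,000 → Trade Authorization required.
§17.7 is a registered nonprofit (not: is a sole proprietorship); revenue $2,375,000 > $2,275,000; is located in Zone B → General Business Permit not required.
§17.8 revenue $2,375,000 > $1,950,000; is located in Zone B → High-Revenue Certificate required.
§17.9 offers valet parking → Annual Registration required.
§17.10 revenue $2,375,000 ≤ $2,450,000; is a registered nonprofit → Municipal Authorization not required.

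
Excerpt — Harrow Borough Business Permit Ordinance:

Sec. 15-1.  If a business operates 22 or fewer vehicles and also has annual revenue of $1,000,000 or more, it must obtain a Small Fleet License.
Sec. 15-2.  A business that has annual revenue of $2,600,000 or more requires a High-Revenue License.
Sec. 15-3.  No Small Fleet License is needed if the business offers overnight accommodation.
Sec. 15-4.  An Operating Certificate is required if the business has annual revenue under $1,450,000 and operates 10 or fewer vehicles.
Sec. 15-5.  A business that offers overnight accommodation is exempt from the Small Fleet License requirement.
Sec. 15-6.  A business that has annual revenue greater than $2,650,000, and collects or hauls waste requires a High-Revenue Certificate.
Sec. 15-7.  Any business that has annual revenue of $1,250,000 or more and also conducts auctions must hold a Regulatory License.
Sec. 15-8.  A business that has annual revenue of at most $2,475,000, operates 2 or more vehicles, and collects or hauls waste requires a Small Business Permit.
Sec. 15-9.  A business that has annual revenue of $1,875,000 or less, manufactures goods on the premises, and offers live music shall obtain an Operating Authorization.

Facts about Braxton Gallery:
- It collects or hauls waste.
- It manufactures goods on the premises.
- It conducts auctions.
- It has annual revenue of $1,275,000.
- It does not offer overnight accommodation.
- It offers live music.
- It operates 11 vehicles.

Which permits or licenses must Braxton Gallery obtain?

Sec. 15-1. vehicles 11 ≤ 22; revenue $1,275,000 ≥ $1,000,000 → Small Fleet License required.
Sec. 15-2. revenue $1,275,000 < $2,600,000 → High-Revenue License not required.
Sec. 15-3. does not offer overnight accommodation → Small Fleet License exemption does not apply.
Sec. 15-4. revenue $1,275,000 < $1,450,000; vehicles 11 > 10 → Operating Certificate not required.
Sec. 15-5. does not offer overnight accommodation → Small Fleet License exemption does not apply.
Sec. 15-6. revenue $1,275,000 ≤ $2,650,000; collects or hauls waste → High-Revenue Certificate not required.
Sec. 15-7. revenue $1,275,000 ≥ $1,250,000; conducts auctions → Regulatory License required.
Sec. 15-8. revenue $1,275,000 ≤ $2,475,000; vehicles 11 ≥ 2; collects or hauls waste → Small Business Permit required.
Sec. 15-9. revenue $1,275,000 ≤ $1,875,000; manufactures goods on the premises; offers live music → Operating Authorization required.

Operating Authorization, Regulatory License, Small Business Permit, Small Fleet License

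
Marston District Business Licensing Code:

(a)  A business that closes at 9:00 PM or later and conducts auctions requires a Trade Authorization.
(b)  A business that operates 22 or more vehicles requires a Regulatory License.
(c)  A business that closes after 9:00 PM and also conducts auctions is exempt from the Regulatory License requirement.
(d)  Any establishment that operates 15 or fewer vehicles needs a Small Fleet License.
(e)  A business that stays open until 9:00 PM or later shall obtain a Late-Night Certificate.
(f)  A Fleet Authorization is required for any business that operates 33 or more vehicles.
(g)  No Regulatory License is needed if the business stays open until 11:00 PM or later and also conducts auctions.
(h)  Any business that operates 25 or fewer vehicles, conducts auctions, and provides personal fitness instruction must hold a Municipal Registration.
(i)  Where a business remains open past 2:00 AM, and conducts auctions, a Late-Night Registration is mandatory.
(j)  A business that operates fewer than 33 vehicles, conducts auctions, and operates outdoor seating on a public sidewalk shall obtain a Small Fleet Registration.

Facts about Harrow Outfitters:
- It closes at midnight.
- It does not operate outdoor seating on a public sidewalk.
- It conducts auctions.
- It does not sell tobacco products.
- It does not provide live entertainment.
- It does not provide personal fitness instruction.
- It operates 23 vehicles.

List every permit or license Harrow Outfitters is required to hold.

Late-Night Certificate, Trade Authorization

(a) closes midnight, after 9:00 PM; conducts auctions → Trade Authorization required.
(b) vehicles 23 ≥ 22 → Regulatory License required.
(c) closes midnight, after 9:00 PM; conducts auctions → exempt from Regulatory License.
(d) vehicles 23 > 15 → Small Fleet License not required.
(e) closes midnight, after 9:00 PM → Late-Night Certificate required.
(f) vehicles 23 < 33 → Fleet Authorization not required.
(g) closes midnight, after 11:00 PM; conducts auctions → exempt from Regulatory License.
(h) vehicles 23 ≤ 25; conducts auctions; does not provide personal fitness instruction → Municipal Registration not required.
(i) closes midnight, at/before 2:00 AM; conducts auctions → Late-Night Registration not required.
(j) vehicles 23 < 33; conducts auctions; does not operate outdoor seating on a public sidewalk → Small Fleet Registration not required.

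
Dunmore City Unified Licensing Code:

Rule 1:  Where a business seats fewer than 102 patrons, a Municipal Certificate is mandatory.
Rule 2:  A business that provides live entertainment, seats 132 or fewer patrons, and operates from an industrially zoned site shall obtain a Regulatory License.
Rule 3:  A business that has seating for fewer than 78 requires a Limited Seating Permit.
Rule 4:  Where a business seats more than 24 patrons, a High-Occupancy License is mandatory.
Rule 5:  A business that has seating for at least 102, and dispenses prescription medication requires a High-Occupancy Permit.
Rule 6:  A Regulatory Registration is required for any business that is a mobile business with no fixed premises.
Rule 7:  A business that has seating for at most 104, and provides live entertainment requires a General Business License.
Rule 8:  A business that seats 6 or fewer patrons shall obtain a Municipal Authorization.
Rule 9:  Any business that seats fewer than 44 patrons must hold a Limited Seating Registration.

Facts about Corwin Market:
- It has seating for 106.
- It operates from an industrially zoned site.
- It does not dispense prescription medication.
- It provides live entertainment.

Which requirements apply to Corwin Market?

High-Occupancy License, Regulatory License

Rule 1: seating 106 ≥ 102 → Municipal Certificate not required.
Rule 2: provides live entertainment; seating 106 ≤ 132; operates from an industrially zoned site → Regulatory License required.
Rule 3: seating 106 ≥ 78 → Limited Seating Permit not required.
Rule 4: seating 106 > 24 → High-Occupancy License required.
Rule 5: seating 106 ≥ 102; does not dispense prescription medication → High-Occupancy Permit not required.
Rule 6: operates from an industrially zoned site (not: is a mobile business with no fixed premises) → Regulatory Registration not required.
Rule 7: seating 106 > 104; provides live entertainment → General Business License not required.
Rule 8: seating 106 > 6 → Municipal Authorization not required.
Rule 9: seating 106 ≥ 44 → Limited Seating Registration not required.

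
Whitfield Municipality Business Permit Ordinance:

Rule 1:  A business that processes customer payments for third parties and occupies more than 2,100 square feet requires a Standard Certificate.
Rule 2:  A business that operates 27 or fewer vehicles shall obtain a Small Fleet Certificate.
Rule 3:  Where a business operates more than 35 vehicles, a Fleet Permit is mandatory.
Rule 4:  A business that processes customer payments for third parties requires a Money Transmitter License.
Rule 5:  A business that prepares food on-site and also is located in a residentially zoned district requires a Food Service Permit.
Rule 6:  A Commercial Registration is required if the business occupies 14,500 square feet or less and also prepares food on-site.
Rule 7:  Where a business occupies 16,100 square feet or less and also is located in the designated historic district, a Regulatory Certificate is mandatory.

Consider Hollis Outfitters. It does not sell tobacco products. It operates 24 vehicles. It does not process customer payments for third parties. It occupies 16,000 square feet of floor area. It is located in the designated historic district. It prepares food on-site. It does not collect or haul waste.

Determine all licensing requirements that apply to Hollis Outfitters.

Regulatory Certificate, Small Fleet Certificate

Rule 1: does not process customer payments for third parties; floor area 16,000 square feet > 2,100 square feet → Standard Certificate not required.
Rule 2: vehicles 24 ≤ 27 → Small Fleet Certificate required.
Rule 3: vehicles 24 ≤ 35 → Fleet Permit not required.
Rule 4: does not process customer payments for third parties → Money Transmitter License not required.
Rule 5: prepares food on-site; is located in the designated historic district (not: is located in a residentially zoned district) → Food Service Permit not required.
Rule 6: floor area 16,000 square feet > 14,500 square feet; prepares food on-site → Commercial Registration not required.
Rule 7: floor area 16,000 square feet ≤ 16,100 square feet; is located in the designated historic district → Regulatory Certificate required.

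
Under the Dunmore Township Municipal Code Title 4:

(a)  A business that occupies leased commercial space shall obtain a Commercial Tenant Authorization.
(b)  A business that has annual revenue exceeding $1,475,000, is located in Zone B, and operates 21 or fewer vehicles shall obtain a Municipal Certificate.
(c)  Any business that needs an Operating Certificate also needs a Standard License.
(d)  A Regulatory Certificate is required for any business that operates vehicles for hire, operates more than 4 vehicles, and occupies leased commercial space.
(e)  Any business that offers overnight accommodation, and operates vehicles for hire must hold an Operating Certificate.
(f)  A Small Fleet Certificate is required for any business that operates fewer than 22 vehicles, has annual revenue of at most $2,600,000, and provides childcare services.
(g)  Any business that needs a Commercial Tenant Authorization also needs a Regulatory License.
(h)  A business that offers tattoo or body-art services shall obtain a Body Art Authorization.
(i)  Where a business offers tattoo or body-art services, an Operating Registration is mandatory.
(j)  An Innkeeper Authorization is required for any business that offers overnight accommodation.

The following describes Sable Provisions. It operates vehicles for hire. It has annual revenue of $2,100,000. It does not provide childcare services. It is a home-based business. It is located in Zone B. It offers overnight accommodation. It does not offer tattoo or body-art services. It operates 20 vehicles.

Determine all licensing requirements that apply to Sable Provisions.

Innkeeper Authorization, Municipal Certificate, Operating Certificate, Standard License

(a) is a home-based business (not: occupies leased commercial space) → Commercial Tenant Authorization not required.
(b) revenue $2,100,000 > $1,475,000; is located in Zone B; vehicles 20 ≤ 21 → Municipal Certificate required.
(c) Operating Certificate is required → Standard License also required.
(d) operates vehicles for hire; vehicles 20 > 4; is a home-based business (not: occupies leased commercial space) → Regulatory Certificate not required.
(e) offers overnight accommodation; operates vehicles for hire → Operating Certificate required.
(f) vehicles 20 < 22; revenue $2,100,000 ≤ $2,600,000; does not provide childcare services → Small Fleet Certificate not required.
(g) Commercial Tenant Authorization is not required → no effect.
(h) does not offer tattoo or body-art services → Body Art Authorization not required.
(i) does not offer tattoo or body-art services → Operating Registration not required.
(j) offers overnight accommodation → Innkeeper Authorization required.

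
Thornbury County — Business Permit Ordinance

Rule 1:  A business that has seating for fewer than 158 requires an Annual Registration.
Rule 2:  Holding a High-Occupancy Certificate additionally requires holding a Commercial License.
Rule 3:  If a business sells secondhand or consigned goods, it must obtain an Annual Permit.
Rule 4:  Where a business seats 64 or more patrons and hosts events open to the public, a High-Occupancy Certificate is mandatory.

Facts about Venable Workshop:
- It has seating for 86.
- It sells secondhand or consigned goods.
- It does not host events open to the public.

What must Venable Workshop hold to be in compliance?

Rule 1: seating 86 < 158 → Annual Registration required.
Rule 2: High-Occupancy Certificate is not required → no effect.
Rule 3: sells secondhand or consigned goods → Annual Permit required.
Rule 4: seating 86 ≥ 64; does not host events open to the public → High-Occupancy Certificate not required.

Annual Permit, Annual Registration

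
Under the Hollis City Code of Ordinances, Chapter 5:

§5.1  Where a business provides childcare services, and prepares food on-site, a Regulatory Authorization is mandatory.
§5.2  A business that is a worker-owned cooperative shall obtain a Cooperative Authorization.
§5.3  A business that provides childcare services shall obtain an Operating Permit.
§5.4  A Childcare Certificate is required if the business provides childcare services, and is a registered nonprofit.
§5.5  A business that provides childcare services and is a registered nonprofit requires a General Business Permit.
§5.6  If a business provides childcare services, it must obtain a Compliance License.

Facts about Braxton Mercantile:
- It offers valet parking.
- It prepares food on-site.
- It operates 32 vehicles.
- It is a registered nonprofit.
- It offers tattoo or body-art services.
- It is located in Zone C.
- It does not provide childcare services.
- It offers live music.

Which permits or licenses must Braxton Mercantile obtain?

None

§5.1 does not provide childcare services; prepares food on-site → Regulatory Authorization not required.
§5.2 is a registered nonprofit (not: is a worker-owned cooperative) → Cooperative Authorization not required.
§5.3 does not provide childcare services → Operating Permit not required.
§5.4 does not provide childcare services; is a registered nonprofit → Childcare Certificate not required.
§5.5 does not provide childcare services; is a registered nonprofit → General Business Permit not required.
§5.6 does not provide childcare services → Compliance License not required.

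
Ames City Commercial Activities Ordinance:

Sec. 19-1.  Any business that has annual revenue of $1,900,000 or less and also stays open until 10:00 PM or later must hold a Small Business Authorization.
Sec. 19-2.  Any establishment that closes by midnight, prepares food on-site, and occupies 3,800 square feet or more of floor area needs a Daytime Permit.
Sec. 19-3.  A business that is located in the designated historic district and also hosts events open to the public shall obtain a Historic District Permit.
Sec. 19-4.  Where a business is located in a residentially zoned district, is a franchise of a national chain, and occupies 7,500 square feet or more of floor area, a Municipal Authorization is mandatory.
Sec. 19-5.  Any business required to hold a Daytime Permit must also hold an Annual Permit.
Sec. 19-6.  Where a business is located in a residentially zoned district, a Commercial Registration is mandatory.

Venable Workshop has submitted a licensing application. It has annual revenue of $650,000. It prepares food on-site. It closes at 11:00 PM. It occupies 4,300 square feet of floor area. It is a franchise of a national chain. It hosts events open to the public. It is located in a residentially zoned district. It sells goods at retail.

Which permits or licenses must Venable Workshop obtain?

Annual Permit, Commercial Registration, Daytime Permit, Small Business Authorization

Sec. 19-1. revenue $650,000 ≤ $1,900,000; closes 11:00 PM, after 10:00 PM → Small Business Authorization required.
Sec. 19-2. closes 11:00 PM, at/before midnight; prepares food on-site; floor area 4,300 square feet ≥ 3,800 square feet → Daytime Permit required.
Sec. 19-3. is located in a residentially zoned district (not: is located in the designated historic district); hosts events open to the public → Historic District Permit not required.
Sec. 19-4. is located in a residentially zoned district; is a franchise of a national chain; floor area 4,300 square feet < 7,500 square feet → Municipal Authorization not required.
Sec. 19-5. Daytime Permit is required → Annual Permit also required.
Sec. 19-6. is located in a residentially zoned district → Commercial Registration required.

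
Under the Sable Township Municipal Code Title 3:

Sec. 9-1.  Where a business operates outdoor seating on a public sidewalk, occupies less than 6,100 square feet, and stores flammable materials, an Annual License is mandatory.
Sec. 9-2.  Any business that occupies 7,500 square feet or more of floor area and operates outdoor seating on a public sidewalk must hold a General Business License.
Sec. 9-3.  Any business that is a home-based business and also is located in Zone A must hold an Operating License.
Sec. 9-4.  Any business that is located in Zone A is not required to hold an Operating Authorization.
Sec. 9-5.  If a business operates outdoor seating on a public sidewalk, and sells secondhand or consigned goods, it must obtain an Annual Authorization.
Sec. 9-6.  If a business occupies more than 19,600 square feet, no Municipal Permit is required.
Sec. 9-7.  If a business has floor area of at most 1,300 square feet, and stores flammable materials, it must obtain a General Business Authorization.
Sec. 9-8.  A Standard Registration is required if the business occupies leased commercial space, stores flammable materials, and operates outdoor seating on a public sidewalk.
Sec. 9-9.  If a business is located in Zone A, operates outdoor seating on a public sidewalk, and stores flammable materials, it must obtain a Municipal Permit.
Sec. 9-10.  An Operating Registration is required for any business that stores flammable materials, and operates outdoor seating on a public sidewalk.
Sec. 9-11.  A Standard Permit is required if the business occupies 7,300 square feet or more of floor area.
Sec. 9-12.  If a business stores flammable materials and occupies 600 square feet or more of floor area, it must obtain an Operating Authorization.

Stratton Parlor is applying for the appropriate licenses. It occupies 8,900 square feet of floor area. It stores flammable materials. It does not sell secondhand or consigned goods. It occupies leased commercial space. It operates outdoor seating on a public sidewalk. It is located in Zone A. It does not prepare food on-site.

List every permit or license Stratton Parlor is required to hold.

Sec. 9-1. operates outdoor seating on a public sidewalk; floor area 8,900 square feet ≥ 6,100 square feet; stores flammable materials → Annual License not required.
Sec. 9-2. floor area 8,900 square feet ≥ 7,500 square feet; operates outdoor seating on a public sidewalk → General Business License required.
Sec. 9-3. occupies leased commercial space (not: is a home-based business); is located in Zone A → Operating License not required.
Sec. 9-4. is located in Zone A → exempt from Operating Authorization.
Sec. 9-5. operates outdoor seating on a public sidewalk; does not sell secondhand or consigned goods → Annual Authorization not required.
Sec. 9-6. floor area 8,900 square feet ≤ 19,600 square feet → Municipal Permit exemption does not apply.
Sec. 9-7. floor area 8,900 square feet > 1,300 square feet; stores flammable materials → General Business Authorization not required.
Sec. 9-8. occupies leased commercial space; stores flammable materials; operates outdoor seating on a public sidewalk → Standard Registration required.
Sec. 9-9. is located in Zone A; operates outdoor seating on a public sidewalk; stores flammable materials → Municipal Permit required.
Sec. 9-10. stores flammable materials; operates outdoor seating on a public sidewalk → Operating Registration required.
Sec. 9-11. floor area 8,900 square feet ≥ 7,300 square feet → Standard Permit required.
Sec. 9-12. stores flammable materials; floor area 8,900 square feet ≥ 600 square feet → Operating Authorization required.

General Business License, Municipal Permit, Operating Registration, Standard Permit, Standard Registration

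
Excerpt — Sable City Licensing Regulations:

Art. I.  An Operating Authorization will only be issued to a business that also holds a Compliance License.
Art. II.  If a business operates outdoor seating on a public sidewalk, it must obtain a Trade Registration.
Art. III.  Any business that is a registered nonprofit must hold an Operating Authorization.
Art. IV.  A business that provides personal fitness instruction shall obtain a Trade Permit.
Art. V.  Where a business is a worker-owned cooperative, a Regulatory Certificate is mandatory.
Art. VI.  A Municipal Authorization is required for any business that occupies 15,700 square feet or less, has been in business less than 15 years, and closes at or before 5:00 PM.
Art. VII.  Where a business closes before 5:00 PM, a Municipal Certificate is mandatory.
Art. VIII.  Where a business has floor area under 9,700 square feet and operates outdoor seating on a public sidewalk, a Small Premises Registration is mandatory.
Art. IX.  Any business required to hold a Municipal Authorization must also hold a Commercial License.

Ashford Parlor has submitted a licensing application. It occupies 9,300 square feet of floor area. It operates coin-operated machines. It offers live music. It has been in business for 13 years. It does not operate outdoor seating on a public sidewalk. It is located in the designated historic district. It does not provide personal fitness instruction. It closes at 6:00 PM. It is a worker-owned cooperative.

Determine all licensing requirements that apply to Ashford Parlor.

Art. I. Operating Authorization is not required → no effect.
Art. II. does not operate outdoor seating on a public sidewalk → Trade Registration not required.
Art. III. is a worker-owned cooperative (not: is a registered nonprofit) → Operating Authorization not required.
Art. IV. does not provide personal fitness instruction → Trade Permit not required.
Art. V. is a worker-owned cooperative → Regulatory Certificate required.
Art. VI. floor area 9,300 square feet ≤ 15,700 square feet; years in business 13 < 15; closes 6:00 PM, after 5:00 PM → Municipal Authorization not required.
Art. VII. closes 6:00 PM, after 5:00 PM → Municipal Certificate not required.
Art. VIII. floor area 9,300 square feet < 9,700 square feet; does not operate outdoor seating on a public sidewalk → Small Premises Registration not required.
Art. IX. Municipal Authorization is not required → no effect.

Regulatory Certificate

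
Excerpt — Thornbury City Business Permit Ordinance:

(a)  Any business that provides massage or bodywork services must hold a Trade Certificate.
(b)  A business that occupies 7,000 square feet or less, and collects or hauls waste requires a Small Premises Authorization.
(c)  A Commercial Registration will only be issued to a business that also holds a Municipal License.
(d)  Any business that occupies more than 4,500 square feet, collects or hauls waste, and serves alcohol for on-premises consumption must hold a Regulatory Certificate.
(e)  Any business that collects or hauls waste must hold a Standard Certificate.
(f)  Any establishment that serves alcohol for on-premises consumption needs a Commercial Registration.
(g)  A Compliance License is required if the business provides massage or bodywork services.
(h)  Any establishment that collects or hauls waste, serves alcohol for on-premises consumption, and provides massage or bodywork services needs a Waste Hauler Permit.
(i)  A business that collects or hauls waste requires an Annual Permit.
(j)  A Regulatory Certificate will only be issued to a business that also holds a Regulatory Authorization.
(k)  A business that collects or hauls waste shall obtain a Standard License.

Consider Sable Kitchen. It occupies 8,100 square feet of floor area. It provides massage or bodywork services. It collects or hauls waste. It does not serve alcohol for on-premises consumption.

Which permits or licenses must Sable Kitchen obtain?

Annual Permit, Compliance License, Standard Certificate, Standard License, Trade Certificate

(a) provides massage or bodywork services → Trade Certificate required.
(b) floor area 8,100 square feet > 7,000 square feet; collects or hauls waste → Small Premises Authorization not required.
(c) Commercial Registration is not required → no effect.
(d) floor area 8,100 square feet > 4,500 square feet; collects or hauls waste; does not serve alcohol for on-premises consumption → Regulatory Certificate not required.
(e) collects or hauls waste → Standard Certificate required.
(f) does not serve alcohol for on-premises consumption → Commercial Registration not required.
(g) provides massage or bodywork services → Compliance License required.
(h) collects or hauls waste; does not serve alcohol for on-premises consumption; provides massage or bodywork services → Waste Hauler Permit not required.
(i) collects or hauls waste → Annual Permit required.
(j) Regulatory Certificate is not required → no effect.
(k) collects or hauls waste → Standard License required.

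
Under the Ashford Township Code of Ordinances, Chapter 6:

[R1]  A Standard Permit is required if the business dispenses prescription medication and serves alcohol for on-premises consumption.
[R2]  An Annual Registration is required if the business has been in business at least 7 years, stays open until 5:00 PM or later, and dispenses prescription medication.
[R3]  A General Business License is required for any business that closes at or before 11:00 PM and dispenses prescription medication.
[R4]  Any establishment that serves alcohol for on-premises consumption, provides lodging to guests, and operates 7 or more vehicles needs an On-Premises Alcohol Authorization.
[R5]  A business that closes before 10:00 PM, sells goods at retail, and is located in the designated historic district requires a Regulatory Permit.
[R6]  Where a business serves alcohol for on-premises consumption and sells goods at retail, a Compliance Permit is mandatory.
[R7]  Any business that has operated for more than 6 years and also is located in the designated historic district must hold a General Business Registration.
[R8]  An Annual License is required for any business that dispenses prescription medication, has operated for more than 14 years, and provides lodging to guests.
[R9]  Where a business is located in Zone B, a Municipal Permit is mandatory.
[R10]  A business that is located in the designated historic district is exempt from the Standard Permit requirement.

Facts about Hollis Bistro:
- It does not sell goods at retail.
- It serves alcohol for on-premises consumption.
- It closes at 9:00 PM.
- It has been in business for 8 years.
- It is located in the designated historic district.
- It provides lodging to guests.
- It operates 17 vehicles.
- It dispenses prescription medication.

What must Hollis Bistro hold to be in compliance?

Annual Registration, General Business License, General Business Registration, On-Premises Alcohol Authorization

[R1] dispenses prescription medication; serves alcohol for on-premises consumption → Standard Permit required.
[R2] years in business 8 ≥ 7; closes 9:00 PM, after 5:00 PM; dispenses prescription medication → Annual Registration required.
[R3] closes 9:00 PM, at/before 11:00 PM; dispenses prescription medication → General Business License required.
[R4] serves alcohol for on-premises consumption; provides lodging to guests; vehicles 17 ≥ 7 → On-Premises Alcohol Authorization required.
[R5] closes 9:00 PM, at/before 10:00 PM; does not sell goods at retail; is located in the designated historic district → Regulatory Permit not required.
[R6] serves alcohol for on-premises consumption; does not sell goods at retail → Compliance Permit not required.
[R7] years in business 8 > 6; is located in the designated historic district → General Business Registration required.
[R8] dispenses prescription medication; years in business 8 ≤ 14; provides lodging to guests → Annual License not required.
[R9] is located in the designated historic district (not: is located in Zone B) → Municipal Permit not required.
[R10] is located in the designated historic district → exempt from Standard Permit.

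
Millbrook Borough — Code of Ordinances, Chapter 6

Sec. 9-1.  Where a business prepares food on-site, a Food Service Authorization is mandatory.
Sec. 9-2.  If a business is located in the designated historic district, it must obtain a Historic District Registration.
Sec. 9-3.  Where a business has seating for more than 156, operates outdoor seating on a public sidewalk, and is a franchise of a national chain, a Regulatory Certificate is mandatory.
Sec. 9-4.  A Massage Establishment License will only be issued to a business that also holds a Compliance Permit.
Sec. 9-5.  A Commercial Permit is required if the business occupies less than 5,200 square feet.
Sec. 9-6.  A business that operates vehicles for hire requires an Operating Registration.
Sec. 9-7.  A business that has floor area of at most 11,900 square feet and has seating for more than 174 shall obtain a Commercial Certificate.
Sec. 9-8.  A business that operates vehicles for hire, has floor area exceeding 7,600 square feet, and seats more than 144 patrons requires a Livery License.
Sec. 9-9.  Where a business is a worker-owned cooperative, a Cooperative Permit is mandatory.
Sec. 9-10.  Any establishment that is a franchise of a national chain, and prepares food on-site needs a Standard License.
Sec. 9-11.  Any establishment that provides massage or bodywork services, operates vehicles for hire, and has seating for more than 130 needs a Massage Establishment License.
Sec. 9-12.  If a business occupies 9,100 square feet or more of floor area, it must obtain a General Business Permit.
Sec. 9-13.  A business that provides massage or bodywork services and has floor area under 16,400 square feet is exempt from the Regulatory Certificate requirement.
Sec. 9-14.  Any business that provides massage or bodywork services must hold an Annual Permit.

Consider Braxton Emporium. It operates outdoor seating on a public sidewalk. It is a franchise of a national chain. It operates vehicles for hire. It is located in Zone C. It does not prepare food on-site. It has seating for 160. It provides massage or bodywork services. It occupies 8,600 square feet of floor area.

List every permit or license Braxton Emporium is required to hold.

Sec. 9-1. does not prepare food on-site → Food Service Authorization not required.
Sec. 9-2. is located in Zone C (not: is located in the designated historic district) → Historic District Registration not required.
Sec. 9-3. seating 160 > 156; operates outdoor seating on a public sidewalk; is a franchise of a national chain → Regulatory Certificate required.
Sec. 9-4. Massage Establishment License is required → Compliance Permit also required.
Sec. 9-5. floor area 8,600 square feet ≥ 5,200 square feet → Commercial Permit not required.
Sec. 9-6. operates vehicles for hire → Operating Registration required.
Sec. 9-7. floor area 8,600 square feet ≤ 11,900 square feet; seating 160 ≤ 174 → Commercial Certificate not required.
Sec. 9-8. operates vehicles for hire; floor area 8,600 square feet > 7,600 square feet; seating 160 > 144 → Livery License required.
Sec. 9-9. is a franchise of a national chain (not: is a worker-owned cooperative) → Cooperative Permit not required.
Sec. 9-10. is a franchise of a national chain; does not prepare food on-site → Standard License not required.
Sec. 9-11. provides massage or bodywork services; operates vehicles for hire; seating 160 > 130 → Massage Establishment License required.
Sec. 9-12. floor area 8,600 square feet < 9,100 square feet → General Business Permit not required.
Sec. 9-13. provides massage or bodywork services; floor area 8,600 square feet < 16,400 square feet → exempt from Regulatory Certificate.
Sec. 9-14. provides massage or bodywork services → Annual Permit required.

Annual Permit, Compliance Permit, Livery License, Massage Establishment License, Operating Registration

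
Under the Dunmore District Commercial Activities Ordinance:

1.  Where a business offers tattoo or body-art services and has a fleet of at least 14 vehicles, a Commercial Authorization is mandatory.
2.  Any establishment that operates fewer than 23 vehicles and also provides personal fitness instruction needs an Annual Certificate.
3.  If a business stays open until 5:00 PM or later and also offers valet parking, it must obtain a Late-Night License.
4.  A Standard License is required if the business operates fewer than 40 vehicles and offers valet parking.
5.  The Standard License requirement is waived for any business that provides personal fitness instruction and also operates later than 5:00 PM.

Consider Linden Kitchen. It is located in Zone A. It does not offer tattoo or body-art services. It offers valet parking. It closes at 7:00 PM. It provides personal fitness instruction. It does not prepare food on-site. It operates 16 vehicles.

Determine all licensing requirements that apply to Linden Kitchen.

Annual Certificate, Late-Night License

1. does not offer tattoo or body-art services; vehicles 16 ≥ 14 → Commercial Authorization not required.
2. vehicles 16 < 23; provides personal fitness instruction → Annual Certificate required.
3. closes 7:00 PM, after 5:00 PM; offers valet parking → Late-Night License required.
4. vehicles 16 < 40; offers valet parking → Standard License required.
5. provides personal fitness instruction; closes 7:00 PM, after 5:00 PM → exempt from Standard License.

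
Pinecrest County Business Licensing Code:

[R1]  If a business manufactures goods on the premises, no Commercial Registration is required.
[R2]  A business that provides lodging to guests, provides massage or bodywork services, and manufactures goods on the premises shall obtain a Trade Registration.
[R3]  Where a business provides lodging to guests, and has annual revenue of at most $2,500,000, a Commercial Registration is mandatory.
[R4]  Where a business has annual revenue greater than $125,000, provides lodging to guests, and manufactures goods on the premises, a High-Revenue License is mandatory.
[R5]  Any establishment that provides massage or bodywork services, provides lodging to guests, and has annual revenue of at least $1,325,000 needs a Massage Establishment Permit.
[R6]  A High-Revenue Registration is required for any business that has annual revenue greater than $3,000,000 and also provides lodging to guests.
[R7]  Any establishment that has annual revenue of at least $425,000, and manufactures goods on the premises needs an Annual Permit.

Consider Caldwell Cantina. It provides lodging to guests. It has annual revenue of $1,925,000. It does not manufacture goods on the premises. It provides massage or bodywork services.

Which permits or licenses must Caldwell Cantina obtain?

[R1] does not manufacture goods on the premises → Commercial Registration exemption does not apply.
[R2] provides lodging to guests; provides massage or bodywork services; does not manufacture goods on the premises → Trade Registration not required.
[R3] provides lodging to guests; revenue $1,925,000 ≤ $2,500,000 → Commercial Registration required.
[R4] revenue $1,925,000 > $125,000; provides lodging to guests; does not manufacture goods on the premises → High-Revenue License not required.
[R5] provides massage or bodywork services; provides lodging to guests; revenue $1,925,000 ≥ $1,325,000 → Massage Establishment Permit required.
[R6] revenue $1,925,000 ≤ $3,000,000; provides lodging to guests → High-Revenue Registration not required.
[R7] revenue $1,925,000 ≥ $425,000; does not manufacture goods on the premises → Annual Permit not required.

Commercial Registration, Massage Establishment Permit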